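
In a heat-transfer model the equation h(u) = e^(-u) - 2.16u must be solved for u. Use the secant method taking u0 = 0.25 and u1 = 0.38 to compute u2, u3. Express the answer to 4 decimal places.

h(0.25) = 0.238801, h(0.38) = -0.136939
u2 = 0.380000 − (-0.136939)·(0.380000 − 0.250000) / (-0.136939 − 0.238801) = 0.380000 − (-0.017802)/(-0.375739) = 0.332621
h(0.332621) = -0.001421
u3 = 0.332621 − (-0.001421)·(0.332621 − 0.380000) / (-0.001421 − (-0.136939)) = 0.332621 − (0.000067)/(0.135518) = 0.332125

0.3326, 0.3321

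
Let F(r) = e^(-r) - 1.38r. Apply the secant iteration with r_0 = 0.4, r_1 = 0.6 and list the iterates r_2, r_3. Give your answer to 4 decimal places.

F(0.4) = 0.118320, F(0.6) = -0.279188
r_2 = 0.600000 − (-0.279188)·(0.600000 − 0.400000) / (-0.279188 − 0.118320) = 0.600000 − (-0.055838)/(-0.397508) = 0.459531
F(0.459531) = -0.002573
r_3 = 0.459531 − (-0.002573)·(0.459531 − 0.600000) / (-0.002573 − (-0.279188)) = 0.459531 − (0.000361)/(0.276616) = 0.458224

0.4595, 0.4582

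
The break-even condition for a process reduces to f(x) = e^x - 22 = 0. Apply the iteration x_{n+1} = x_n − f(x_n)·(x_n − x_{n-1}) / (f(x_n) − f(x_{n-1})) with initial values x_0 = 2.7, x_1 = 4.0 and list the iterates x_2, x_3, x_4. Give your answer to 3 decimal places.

2.933, 3.029, 3.096

f(2.7) = -7.12027, f(4.0) = 32.59815
x_2 = 4.00000 − 32.59815·(4.00000 − 2.70000) / (32.59815 − (-7.12027)) = 4.00000 − (42.37760)/(39.71842) = 2.93305
f(2.93305) = -3.21518
x_3 = 2.93305 − (-3.21518)·(2.93305 − 4.00000) / (-3.21518 − 32.59815) = 2.93305 − (3.43043)/(-35.81333) = 3.02884
f(3.02884) = -1.32685
x_4 = 3.02884 − (-1.32685)·(3.02884 − 2.93305) / (-1.32685 − (-3.21518)) = 3.02884 − (-0.12709)/(1.88833) = 3.09614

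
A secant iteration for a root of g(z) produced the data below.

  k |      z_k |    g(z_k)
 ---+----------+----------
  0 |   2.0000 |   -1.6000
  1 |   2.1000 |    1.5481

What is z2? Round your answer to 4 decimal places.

2.0508

z2 = 2.1000 − 1.5481·(2.1000 − 2.0000) / (1.5481 − (-1.6000))
   = 2.1000 − (0.154810)/(3.148100) = 2.050824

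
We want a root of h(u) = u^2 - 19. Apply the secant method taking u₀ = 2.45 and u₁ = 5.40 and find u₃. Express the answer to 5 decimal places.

4.33117

h(2.45) = -12.9975000, h(5.40) = 10.1600000
u₂ = 5.4000000 − 10.1600000·(5.4000000 − 2.4500000) / (10.1600000 − (-12.9975000)) = 5.4000000 − (29.9720000)/(23.1575000) = 4.1057325
h(4.1057325) = -2.1429608
u₃ = 4.1057325 − (-2.1429608)·(4.1057325 − 5.4000000) / (-2.1429608 − 10.1600000) = 4.1057325 − (2.7735645)/(-12.3029608) = 4.3311713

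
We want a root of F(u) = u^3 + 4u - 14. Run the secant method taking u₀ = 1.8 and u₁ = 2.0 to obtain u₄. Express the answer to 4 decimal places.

F(1.8) = -0.968000, F(2.0) = 2.000000
u₂ = 2.000000 − 2.000000·(2.000000 − 1.800000) / (2.000000 − (-0.968000)) = 2.000000 − (0.400000)/(2.968000) = 1.865229
F(1.865229) = -0.049803
u₃ = 1.865229 − (-0.049803)·(1.865229 − 2.000000) / (-0.049803 − 2.000000) = 1.865229 − (0.006712)/(-2.049803) = 1.868504
F(1.868504) = -0.002469
u₄ = 1.868504 − (-0.002469)·(1.868504 − 1.865229) / (-0.002469 − (-0.049803)) = 1.868504 − (-0.000008)/(0.047334) = 1.868674

1.8687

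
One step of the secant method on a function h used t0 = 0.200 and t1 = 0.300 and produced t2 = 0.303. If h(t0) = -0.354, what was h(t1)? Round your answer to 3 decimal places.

-0.010

The secant line through (0.200, -0.354) and (0.300, h(t1)) crosses zero at t2 = 0.303.
So (0.200, -0.354), (0.300, h(t1)), (0.303, 0) are collinear:
h(t1) = -0.354 · (0.300 − 0.303) / (0.200 − 0.303) = -0.354 · (-0.00300)/(-0.10300) = -0.01031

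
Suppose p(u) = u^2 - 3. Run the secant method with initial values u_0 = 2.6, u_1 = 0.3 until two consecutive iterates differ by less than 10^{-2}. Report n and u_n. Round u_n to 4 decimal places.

p(2.6) = 3.760000, p(0.3) = -2.910000
u_2 = 0.300000 − (-2.910000)·(-2.300000)/(-6.670000) = 1.303448;  |Δ| = 1.003448
p(1.303448) = -1.301023
u_3 = 1.303448 − (-1.301023)·(1.003448)/(1.608977) = 2.114839;  |Δ| = 0.811390
p(2.114839) = 1.472543
u_4 = 2.114839 − 1.472543·(0.811390)/(2.773565) = 1.684055;  |Δ| = 0.430784
p(1.684055) = -0.163959
u_5 = 1.684055 − (-0.163959)·(-0.430784)/(-1.636502) = 1.727215;  |Δ| = 0.043160
p(1.727215) = -0.016730
u_6 = 1.727215 − (-0.016730)·(0.043160)/(0.147229) = 1.732119;  |Δ| = 0.004904
|u_6 − u_5| = 0.004904 < 10^{-2}

n = 6, u_n = 1.7321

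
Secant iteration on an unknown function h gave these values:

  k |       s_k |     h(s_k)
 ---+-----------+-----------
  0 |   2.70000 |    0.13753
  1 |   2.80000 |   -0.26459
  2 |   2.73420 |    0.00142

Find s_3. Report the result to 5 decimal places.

s_3 = 2.73420 − 0.00142·(2.73420 − 2.80000) / (0.00142 − (-0.26459))
   = 2.73420 − (-0.0000934)/(0.2660100) = 2.7345512

2.73455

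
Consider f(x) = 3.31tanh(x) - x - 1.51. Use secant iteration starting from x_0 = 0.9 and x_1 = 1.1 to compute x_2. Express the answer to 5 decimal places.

f(0.9) = -0.0390540, f(1.1) = 0.0396518
x_2 = 1.1000000 − 0.0396518·(1.1000000 − 0.9000000) / (0.0396518 − (-0.0390540)) = 1.1000000 − (0.0079304)/(0.0787058) = 0.9992406

0.99924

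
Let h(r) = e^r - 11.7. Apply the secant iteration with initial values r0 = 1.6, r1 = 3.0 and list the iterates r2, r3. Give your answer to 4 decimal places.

h(1.6) = -6.746968, h(3.0) = 8.385537
r2 = 3.000000 − 8.385537·(3.000000 − 1.600000) / (8.385537 − (-6.746968)) = 3.000000 − (11.739752)/(15.132504) = 2.224203
h(2.224203) = -2.453889
r3 = 2.224203 − (-2.453889)·(2.224203 − 3.000000) / (-2.453889 − 8.385537) = 2.224203 − (1.903720)/(-10.839426) = 2.399832

2.2242, 2.3998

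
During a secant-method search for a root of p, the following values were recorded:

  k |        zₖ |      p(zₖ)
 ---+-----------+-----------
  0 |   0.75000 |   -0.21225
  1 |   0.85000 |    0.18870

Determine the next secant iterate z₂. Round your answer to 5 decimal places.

0.80294

z₂ = 0.85000 − 0.18870·(0.85000 − 0.75000) / (0.18870 − (-0.21225))
   = 0.85000 − (0.0188700)/(0.4009500) = 0.8029368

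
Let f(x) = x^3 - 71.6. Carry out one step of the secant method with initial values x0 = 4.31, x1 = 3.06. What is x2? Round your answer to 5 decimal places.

4.10423

f(4.31) = 8.4629910, f(3.06) = -42.9473840
x2 = 3.0600000 − (-42.9473840)·(3.0600000 − 4.3100000) / (-42.9473840 − 8.4629910) = 3.0600000 − (53.6842300)/(-51.4103750) = 4.1042295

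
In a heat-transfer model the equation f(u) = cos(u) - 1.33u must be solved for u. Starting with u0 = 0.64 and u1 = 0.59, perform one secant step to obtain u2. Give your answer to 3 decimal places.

0.614

f(0.64) = -0.04910, f(0.59) = 0.04624
u2 = 0.59000 − 0.04624·(0.59000 − 0.64000) / (0.04624 − (-0.04910)) = 0.59000 − (-0.00231)/(0.09534) = 0.61425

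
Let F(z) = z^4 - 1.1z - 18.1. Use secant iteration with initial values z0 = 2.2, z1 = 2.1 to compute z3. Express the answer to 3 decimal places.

2.126

F(2.2) = 2.90560, F(2.1) = -0.96190
z2 = 2.10000 − (-0.96190)·(2.10000 − 2.20000) / (-0.96190 − 2.90560) = 2.10000 − (0.09619)/(-3.86750) = 2.12487
F(2.12487) = -0.05143
z3 = 2.12487 − (-0.05143)·(2.12487 − 2.10000) / (-0.05143 − (-0.96190)) = 2.12487 − (-0.00128)/(0.91047) = 2.12628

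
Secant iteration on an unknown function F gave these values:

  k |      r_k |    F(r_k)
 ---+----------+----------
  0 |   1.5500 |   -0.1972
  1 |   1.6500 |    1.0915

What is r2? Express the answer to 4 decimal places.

r2 = 1.6500 − 1.0915·(1.6500 − 1.5500) / (1.0915 − (-0.1972))
   = 1.6500 − (0.109150)/(1.288700) = 1.565302

1.5653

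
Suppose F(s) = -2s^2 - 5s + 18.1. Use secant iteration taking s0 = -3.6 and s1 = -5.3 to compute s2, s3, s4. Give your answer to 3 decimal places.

-4.395, -4.495, -4.508

F(-3.6) = 10.18000, F(-5.3) = -11.58000
s2 = -5.30000 − (-11.58000)·(-5.30000 − (-3.60000)) / (-11.58000 − 10.18000) = -5.30000 − (19.68600)/(-21.76000) = -4.39531
F(-4.39531) = 1.43902
s3 = -4.39531 − 1.43902·(-4.39531 − (-5.30000)) / (1.43902 − (-11.58000)) = -4.39531 − (1.30186)/(13.01902) = -4.49531
F(-4.49531) = 0.16093
s4 = -4.49531 − 0.16093·(-4.49531 − (-4.39531)) / (0.16093 − 1.43902) = -4.49531 − (-0.01609)/(-1.27809) = -4.50790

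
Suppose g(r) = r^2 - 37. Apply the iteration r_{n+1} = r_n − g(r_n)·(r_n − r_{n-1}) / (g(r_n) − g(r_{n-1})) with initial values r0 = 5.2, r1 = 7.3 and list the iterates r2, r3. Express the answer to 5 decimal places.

g(5.2) = -9.9600000, g(7.3) = 16.2900000
r2 = 7.3000000 − 16.2900000·(7.3000000 − 5.2000000) / (16.2900000 − (-9.9600000)) = 7.3000000 − (34.2090000)/(26.2500000) = 5.9968000
g(5.9968000) = -1.0383898
r3 = 5.9968000 − (-1.0383898)·(5.9968000 − 7.3000000) / (-1.0383898 − 16.2900000) = 5.9968000 − (1.3532295)/(-17.3283898) = 6.0748932

5.99680, 6.07489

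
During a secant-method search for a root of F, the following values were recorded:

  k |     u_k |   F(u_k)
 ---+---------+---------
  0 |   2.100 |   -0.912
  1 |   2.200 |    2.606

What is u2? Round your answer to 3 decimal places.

u2 = 2.200 − 2.606·(2.200 − 2.100) / (2.606 − (-0.912))
   = 2.200 − (0.26060)/(3.51800) = 2.12592

2.126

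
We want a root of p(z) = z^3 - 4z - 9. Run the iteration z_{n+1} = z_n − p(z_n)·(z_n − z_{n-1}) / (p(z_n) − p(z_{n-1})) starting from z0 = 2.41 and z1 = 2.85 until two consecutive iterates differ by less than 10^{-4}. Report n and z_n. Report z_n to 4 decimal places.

n = 5, z_n = 2.7065

p(2.41) = -4.642479, p(2.85) = 2.749125
z2 = 2.850000 − 2.749125·(0.440000)/(7.391604) = 2.686353;  |Δ| = 0.163647
p(2.686353) = -0.359369
z3 = 2.686353 − (-0.359369)·(-0.163647)/(-3.108494) = 2.705272;  |Δ| = 0.018919
p(2.705272) = -0.022567
z4 = 2.705272 − (-0.022567)·(0.018919)/(0.336802) = 2.706539;  |Δ| = 0.001268
p(2.706539) = 0.000207
z5 = 2.706539 − 0.000207·(0.001268)/(0.022774) = 2.706528;  |Δ| = 0.000012
|z5 − z4| = 0.000012 < 10^{-4}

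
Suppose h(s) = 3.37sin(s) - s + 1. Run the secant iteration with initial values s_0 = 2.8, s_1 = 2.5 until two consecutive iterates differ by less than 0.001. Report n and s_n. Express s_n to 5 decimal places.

n = 4, s_n = 2.63503

h(2.8) = -0.6710899, h(2.5) = 0.5168511
s_2 = 2.5000000 − 0.5168511·(-0.3000000)/(1.1879411) = 2.6305244;  |Δ| = 0.1305244
h(2.6305244) = 0.0177737
s_3 = 2.6305244 − 0.0177737·(0.1305244)/(-0.4990774) = 2.6351728;  |Δ| = 0.0046484
h(2.6351728) = -0.0005558
s_4 = 2.6351728 − (-0.0005558)·(0.0046484)/(-0.0183296) = 2.6350319;  |Δ| = 0.0001410
|s_4 − s_3| = 0.0001410 < 0.001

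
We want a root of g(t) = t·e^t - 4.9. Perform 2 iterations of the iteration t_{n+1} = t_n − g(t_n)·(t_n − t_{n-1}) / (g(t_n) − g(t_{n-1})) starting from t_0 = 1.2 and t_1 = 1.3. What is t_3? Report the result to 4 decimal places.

1.3152

g(1.2) = -0.915860, g(1.3) = -0.129914
t_2 = 1.300000 − (-0.129914)·(1.300000 − 1.200000) / (-0.129914 − (-0.915860)) = 1.300000 − (-0.012991)/(0.785945) = 1.316530
g(1.316530) = 0.011252
t_3 = 1.316530 − 0.011252·(1.316530 − 1.300000) / (0.011252 − (-0.129914)) = 1.316530 − (0.000186)/(0.141167) = 1.315212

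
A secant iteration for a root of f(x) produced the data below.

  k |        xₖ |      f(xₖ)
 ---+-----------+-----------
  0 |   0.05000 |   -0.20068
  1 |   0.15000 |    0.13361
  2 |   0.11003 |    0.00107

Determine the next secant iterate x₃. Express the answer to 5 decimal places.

0.10971

x₃ = 0.11003 − 0.00107·(0.11003 − 0.15000) / (0.00107 − 0.13361)
   = 0.11003 − (-0.0000428)/(-0.1325400) = 0.1097073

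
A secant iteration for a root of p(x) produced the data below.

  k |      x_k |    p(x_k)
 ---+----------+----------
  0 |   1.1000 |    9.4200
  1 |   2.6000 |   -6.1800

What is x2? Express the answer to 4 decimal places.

2.0058

x2 = 2.6000 − (-6.1800)·(2.6000 − 1.1000) / (-6.1800 − 9.4200)
   = 2.6000 − (-9.270000)/(-15.600000) = 2.005769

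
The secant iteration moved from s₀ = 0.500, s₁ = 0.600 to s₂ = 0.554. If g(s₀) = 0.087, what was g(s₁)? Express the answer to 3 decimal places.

-0.074

The secant line through (0.500, 0.087) and (0.600, g(s₁)) crosses zero at s₂ = 0.554.
So (0.500, 0.087), (0.600, g(s₁)), (0.554, 0) are collinear:
g(s₁) = 0.087 · (0.600 − 0.554) / (0.500 − 0.554) = 0.087 · (0.04600)/(-0.05400) = -0.07411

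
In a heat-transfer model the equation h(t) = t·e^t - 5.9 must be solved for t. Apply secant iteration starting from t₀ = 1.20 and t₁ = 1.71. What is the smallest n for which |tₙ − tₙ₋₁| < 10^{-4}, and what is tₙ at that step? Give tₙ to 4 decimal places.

n = 6, tₙ = 1.4225

h(1.20) = -1.915860, h(1.71) = 3.554524
t₂ = 1.710000 − 3.554524·(0.510000)/(5.470384) = 1.378614;  |Δ| = 0.331386
h(1.378614) = -0.427733
t₃ = 1.378614 − (-0.427733)·(-0.331386)/(-3.982257) = 1.414208;  |Δ| = 0.035594
h(1.414208) = -0.083038
t₄ = 1.414208 − (-0.083038)·(0.035594)/(0.344694) = 1.422783;  |Δ| = 0.008575
h(1.422783) = 0.002629
t₅ = 1.422783 − 0.002629·(0.008575)/(0.085667) = 1.422520;  |Δ| = 0.000263
h(1.422520) = -0.000015
t₆ = 1.422520 − (-0.000015)·(-0.000263)/(-0.002644) = 1.422521;  |Δ| = 0.000002
|t₆ − t₅| = 0.000002 < 10^{-4}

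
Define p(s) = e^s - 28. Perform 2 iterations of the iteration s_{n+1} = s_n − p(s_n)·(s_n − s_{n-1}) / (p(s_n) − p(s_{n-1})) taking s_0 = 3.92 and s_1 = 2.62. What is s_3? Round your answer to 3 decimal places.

p(3.92) = 22.40044, p(2.62) = -14.26428
s_2 = 2.62000 − (-14.26428)·(2.62000 − 3.92000) / (-14.26428 − 22.40044) = 2.62000 − (18.54356)/(-36.66472) = 3.12576
p(3.12576) = -5.22279
s_3 = 3.12576 − (-5.22279)·(3.12576 − 2.62000) / (-5.22279 − (-14.26428)) = 3.12576 − (-2.64148)/(9.04148) = 3.41791

3.418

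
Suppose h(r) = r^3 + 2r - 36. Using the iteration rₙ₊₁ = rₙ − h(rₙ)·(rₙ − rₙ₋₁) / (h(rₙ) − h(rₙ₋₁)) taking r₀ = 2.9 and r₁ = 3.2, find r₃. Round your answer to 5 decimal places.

3.10011

h(2.9) = -5.8110000, h(3.2) = 3.1680000
r₂ = 3.2000000 − 3.1680000·(3.2000000 − 2.9000000) / (3.1680000 − (-5.8110000)) = 3.2000000 − (0.9504000)/(8.9790000) = 3.0941530
h(3.0941530) = -0.1889445
r₃ = 3.0941530 − (-0.1889445)·(3.0941530 − 3.2000000) / (-0.1889445 − 3.1680000) = 3.0941530 − (0.0199992)/(-3.3569445) = 3.1001106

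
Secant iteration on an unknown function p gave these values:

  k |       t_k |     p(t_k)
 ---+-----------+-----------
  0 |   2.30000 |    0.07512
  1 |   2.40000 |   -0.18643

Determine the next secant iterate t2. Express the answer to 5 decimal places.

t2 = 2.40000 − (-0.18643)·(2.40000 − 2.30000) / (-0.18643 − 0.07512)
   = 2.40000 − (-0.0186430)/(-0.2615500) = 2.3287211

2.32872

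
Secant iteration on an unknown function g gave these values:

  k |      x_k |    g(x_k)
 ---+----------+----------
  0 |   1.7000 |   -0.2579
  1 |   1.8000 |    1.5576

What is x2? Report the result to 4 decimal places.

x2 = 1.8000 − 1.5576·(1.8000 − 1.7000) / (1.5576 − (-0.2579))
   = 1.8000 − (0.155760)/(1.815500) = 1.714205

1.7142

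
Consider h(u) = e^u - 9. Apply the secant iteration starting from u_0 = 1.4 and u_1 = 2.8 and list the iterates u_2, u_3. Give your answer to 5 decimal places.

1.95876, 2.13048

h(1.4) = -4.9448000, h(2.8) = 7.4446468
u_2 = 2.8000000 − 7.4446468·(2.8000000 − 1.4000000) / (7.4446468 − (-4.9448000)) = 2.8000000 − (10.4225055)/(12.3894468) = 1.9587594
h(1.9587594) = -1.9094748
u_3 = 1.9587594 − (-1.9094748)·(1.9587594 − 2.8000000) / (-1.9094748 − 7.4446468) = 1.9587594 − (1.6063277)/(-9.3541216) = 2.1304835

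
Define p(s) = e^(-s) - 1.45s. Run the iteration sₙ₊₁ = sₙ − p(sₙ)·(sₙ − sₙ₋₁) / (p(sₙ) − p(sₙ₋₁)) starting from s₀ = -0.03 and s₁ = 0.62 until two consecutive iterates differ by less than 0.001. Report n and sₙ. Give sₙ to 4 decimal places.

p(-0.03) = 1.073955, p(0.62) = -0.361056
s₂ = 0.620000 − (-0.361056)·(0.650000)/(-1.435010) = 0.456457;  |Δ| = 0.163543
p(0.456457) = -0.028338
s₃ = 0.456457 − (-0.028338)·(-0.163543)/(0.332718) = 0.442528;  |Δ| = 0.013929
p(0.442528) = 0.000746
s₄ = 0.442528 − 0.000746·(-0.013929)/(0.029084) = 0.442885;  |Δ| = 0.000357
|s₄ − s₃| = 0.000357 < 0.001

n = 4, sₙ = 0.4429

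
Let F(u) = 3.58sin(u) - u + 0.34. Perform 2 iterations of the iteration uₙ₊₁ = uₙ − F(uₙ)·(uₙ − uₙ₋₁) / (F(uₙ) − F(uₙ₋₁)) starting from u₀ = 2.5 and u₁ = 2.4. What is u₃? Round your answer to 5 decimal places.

F(2.5) = -0.0174697, F(2.4) = 0.3581582
u₂ = 2.4000000 − 0.3581582·(2.4000000 − 2.5000000) / (0.3581582 − (-0.0174697)) = 2.4000000 − (-0.0358158)/(0.3756279) = 2.4953492
F(2.4953492) = 0.0004968
u₃ = 2.4953492 − 0.0004968·(2.4953492 − 2.4000000) / (0.0004968 − 0.3581582) = 2.4953492 − (0.0000474)/(-0.3576614) = 2.4954816

2.49548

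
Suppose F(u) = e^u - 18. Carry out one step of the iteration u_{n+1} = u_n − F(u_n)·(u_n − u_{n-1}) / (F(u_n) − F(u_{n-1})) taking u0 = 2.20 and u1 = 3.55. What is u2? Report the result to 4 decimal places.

F(2.20) = -8.974987, F(3.55) = 16.813317
u2 = 3.550000 − 16.813317·(3.550000 − 2.200000) / (16.813317 − (-8.974987)) = 3.550000 − (22.697979)/(25.788304) = 2.669834

2.6698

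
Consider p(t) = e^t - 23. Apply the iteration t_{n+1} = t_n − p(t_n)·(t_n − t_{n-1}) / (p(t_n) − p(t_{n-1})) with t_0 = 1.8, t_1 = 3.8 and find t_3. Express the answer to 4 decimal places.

p(1.8) = -16.950353, p(3.8) = 21.701184
t_2 = 3.800000 − 21.701184·(3.800000 − 1.800000) / (21.701184 − (-16.950353)) = 3.800000 − (43.402369)/(38.651537) = 2.677086
p(2.677086) = -8.457352
t_3 = 2.677086 − (-8.457352)·(2.677086 − 3.800000) / (-8.457352 − 21.701184) = 2.677086 − (9.496883)/(-30.158537) = 2.991984

2.9920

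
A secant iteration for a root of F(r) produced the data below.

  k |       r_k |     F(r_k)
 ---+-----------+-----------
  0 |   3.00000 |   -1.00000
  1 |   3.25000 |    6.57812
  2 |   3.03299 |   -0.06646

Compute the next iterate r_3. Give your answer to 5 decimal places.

r_3 = 3.03299 − (-0.06646)·(3.03299 − 3.25000) / (-0.06646 − 6.57812)
   = 3.03299 − (0.0144225)/(-6.6445800) = 3.0351606

3.03516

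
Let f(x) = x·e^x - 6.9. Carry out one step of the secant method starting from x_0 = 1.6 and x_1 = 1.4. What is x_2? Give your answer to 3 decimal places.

1.509

f(1.6) = 1.02485, f(1.4) = -1.22272
x_2 = 1.40000 − (-1.22272)·(1.40000 − 1.60000) / (-1.22272 − 1.02485) = 1.40000 − (0.24454)/(-2.24757) = 1.50880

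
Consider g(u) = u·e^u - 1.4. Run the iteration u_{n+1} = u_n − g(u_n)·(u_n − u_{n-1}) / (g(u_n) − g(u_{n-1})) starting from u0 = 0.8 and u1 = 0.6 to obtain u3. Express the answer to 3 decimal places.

g(0.8) = 0.38043, g(0.6) = -0.30673
u2 = 0.60000 − (-0.30673)·(0.60000 − 0.80000) / (-0.30673 − 0.38043) = 0.60000 − (0.06135)/(-0.68716) = 0.68927
g(0.68927) = -0.02678
u3 = 0.68927 − (-0.02678)·(0.68927 − 0.60000) / (-0.02678 − (-0.30673)) = 0.68927 − (-0.00239)/(0.27995) = 0.69781

0.698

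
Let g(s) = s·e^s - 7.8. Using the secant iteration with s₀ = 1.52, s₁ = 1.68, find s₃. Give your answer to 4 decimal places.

g(1.52) = -0.850218, g(1.68) = 1.214134
s₂ = 1.680000 − 1.214134·(1.680000 − 1.520000) / (1.214134 − (-0.850218)) = 1.680000 − (0.194261)/(2.064352) = 1.585897
g(1.585897) = -0.055001
s₃ = 1.585897 − (-0.055001)·(1.585897 − 1.680000) / (-0.055001 − 1.214134) = 1.585897 − (0.005176)/(-1.269135) = 1.589975

1.5900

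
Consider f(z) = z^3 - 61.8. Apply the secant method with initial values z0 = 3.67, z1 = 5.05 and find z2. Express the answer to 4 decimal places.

f(3.67) = -12.369137, f(5.05) = 66.987625
z2 = 5.050000 − 66.987625·(5.050000 − 3.670000) / (66.987625 − (-12.369137)) = 5.050000 − (92.442922)/(79.356762) = 3.885097

3.8851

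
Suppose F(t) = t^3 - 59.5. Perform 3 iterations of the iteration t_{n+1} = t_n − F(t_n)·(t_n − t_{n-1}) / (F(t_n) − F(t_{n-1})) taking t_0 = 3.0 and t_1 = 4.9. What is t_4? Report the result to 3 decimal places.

3.907

F(3.0) = -32.50000, F(4.9) = 58.14900
t_2 = 4.90000 − 58.14900·(4.90000 − 3.00000) / (58.14900 − (-32.50000)) = 4.90000 − (110.48310)/(90.64900) = 3.68120
F(3.68120) = -9.61524
t_3 = 3.68120 − (-9.61524)·(3.68120 − 4.90000) / (-9.61524 − 58.14900) = 3.68120 − (11.71907)/(-67.76424) = 3.85414
F(3.85414) = -2.24918
t_4 = 3.85414 − (-2.24918)·(3.85414 − 3.68120) / (-2.24918 − (-9.61524)) = 3.85414 − (-0.38897)/(7.36606) = 3.90694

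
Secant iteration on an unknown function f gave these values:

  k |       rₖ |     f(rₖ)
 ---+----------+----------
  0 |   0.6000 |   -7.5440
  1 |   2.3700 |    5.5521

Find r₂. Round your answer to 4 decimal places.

r₂ = 2.3700 − 5.5521·(2.3700 − 0.6000) / (5.5521 − (-7.5440))
   = 2.3700 − (9.827217)/(13.096100) = 1.619607

1.6196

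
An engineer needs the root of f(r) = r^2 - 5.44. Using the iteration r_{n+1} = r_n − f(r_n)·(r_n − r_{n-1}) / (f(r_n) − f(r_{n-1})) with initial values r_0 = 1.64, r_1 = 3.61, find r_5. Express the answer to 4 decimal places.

2.3324

f(1.64) = -2.750400, f(3.61) = 7.592100
r_2 = 3.610000 − 7.592100·(3.610000 − 1.640000) / (7.592100 − (-2.750400)) = 3.610000 − (14.956437)/(10.342500) = 2.163886
f(2.163886) = -0.757599
r_3 = 2.163886 − (-0.757599)·(2.163886 − 3.610000) / (-0.757599 − 7.592100) = 2.163886 − (1.095574)/(-8.349699) = 2.295097
f(2.295097) = -0.172530
r_4 = 2.295097 − (-0.172530)·(2.295097 − 2.163886) / (-0.172530 − (-0.757599)) = 2.295097 − (-0.022638)/(0.585069) = 2.333790
f(2.333790) = 0.006574
r_5 = 2.333790 − 0.006574·(2.333790 − 2.295097) / (0.006574 − (-0.172530)) = 2.333790 − (0.000254)/(0.179104) = 2.332369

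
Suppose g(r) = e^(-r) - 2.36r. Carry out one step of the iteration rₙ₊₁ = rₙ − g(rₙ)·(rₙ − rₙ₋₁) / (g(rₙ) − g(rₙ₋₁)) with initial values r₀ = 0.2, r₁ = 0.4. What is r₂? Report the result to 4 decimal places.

g(0.2) = 0.346731, g(0.4) = -0.273680
r₂ = 0.400000 − (-0.273680)·(0.400000 − 0.200000) / (-0.273680 − 0.346731) = 0.400000 − (-0.054736)/(-0.620411) = 0.311775

0.3118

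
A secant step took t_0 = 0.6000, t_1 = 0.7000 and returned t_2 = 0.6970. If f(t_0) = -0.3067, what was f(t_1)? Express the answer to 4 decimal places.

The secant line through (0.6000, -0.3067) and (0.7000, f(t_1)) crosses zero at t_2 = 0.6970.
So (0.6000, -0.3067), (0.7000, f(t_1)), (0.6970, 0) are collinear:
f(t_1) = -0.3067 · (0.7000 − 0.6970) / (0.6000 − 0.6970) = -0.3067 · (0.003000)/(-0.097000) = 0.009486

0.0095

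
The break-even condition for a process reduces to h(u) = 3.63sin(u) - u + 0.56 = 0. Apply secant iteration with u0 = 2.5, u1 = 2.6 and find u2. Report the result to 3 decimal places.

h(2.5) = 0.23245, h(2.6) = -0.16873
u2 = 2.60000 − (-0.16873)·(2.60000 − 2.50000) / (-0.16873 − 0.23245) = 2.60000 − (-0.01687)/(-0.40118) = 2.55794

2.558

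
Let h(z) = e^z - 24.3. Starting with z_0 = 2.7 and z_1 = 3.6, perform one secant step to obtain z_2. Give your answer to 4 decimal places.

3.0904

h(2.7) = -9.420268, h(3.6) = 12.298234
z_2 = 3.600000 − 12.298234·(3.600000 − 2.700000) / (12.298234 − (-9.420268)) = 3.600000 − (11.068411)/(21.718503) = 3.090370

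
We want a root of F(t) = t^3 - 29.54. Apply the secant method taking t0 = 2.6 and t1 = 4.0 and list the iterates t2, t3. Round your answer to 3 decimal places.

2.961, 3.059

F(2.6) = -11.96400, F(4.0) = 34.46000
t2 = 4.00000 − 34.46000·(4.00000 − 2.60000) / (34.46000 − (-11.96400)) = 4.00000 − (48.24400)/(46.42400) = 2.96080
F(2.96080) = -3.58473
t3 = 2.96080 − (-3.58473)·(2.96080 − 4.00000) / (-3.58473 − 34.46000) = 2.96080 − (3.72527)/(-38.04473) = 3.05871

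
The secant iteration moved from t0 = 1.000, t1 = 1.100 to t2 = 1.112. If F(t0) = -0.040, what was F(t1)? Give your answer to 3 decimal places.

The secant line through (1.000, -0.040) and (1.100, F(t1)) crosses zero at t2 = 1.112.
So (1.000, -0.040), (1.100, F(t1)), (1.112, 0) are collinear:
F(t1) = -0.040 · (1.100 − 1.112) / (1.000 − 1.112) = -0.040 · (-0.01200)/(-0.11200) = -0.00429

-0.004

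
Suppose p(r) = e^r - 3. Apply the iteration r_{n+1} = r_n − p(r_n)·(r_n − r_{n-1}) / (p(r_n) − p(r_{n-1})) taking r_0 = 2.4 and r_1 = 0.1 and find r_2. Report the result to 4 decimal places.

0.5394

p(2.4) = 8.023176, p(0.1) = -1.894829
r_2 = 0.100000 − (-1.894829)·(0.100000 − 2.400000) / (-1.894829 − 8.023176) = 0.100000 − (4.358107)/(-9.918005) = 0.539414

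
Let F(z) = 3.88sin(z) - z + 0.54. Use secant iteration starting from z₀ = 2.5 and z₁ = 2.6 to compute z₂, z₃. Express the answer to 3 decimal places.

2.586, 2.586

F(2.5) = 0.36207, F(2.6) = -0.05985
z₂ = 2.60000 − (-0.05985)·(2.60000 − 2.50000) / (-0.05985 − 0.36207) = 2.60000 − (-0.00599)/(-0.42193) = 2.58581
F(2.58581) = 0.00129
z₃ = 2.58581 − 0.00129·(2.58581 − 2.60000) / (0.00129 − (-0.05985)) = 2.58581 − (-0.00002)/(0.06115) = 2.58611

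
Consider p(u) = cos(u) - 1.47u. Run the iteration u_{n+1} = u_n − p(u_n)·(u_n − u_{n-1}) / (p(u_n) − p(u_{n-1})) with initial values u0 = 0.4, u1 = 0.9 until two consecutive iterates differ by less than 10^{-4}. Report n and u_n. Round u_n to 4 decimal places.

n = 5, u_n = 0.5720

p(0.4) = 0.333061, p(0.9) = -0.701390
u2 = 0.900000 − (-0.701390)·(0.500000)/(-1.034451) = 0.560984;  |Δ| = 0.339016
p(0.560984) = 0.022085
u3 = 0.560984 − 0.022085·(-0.339016)/(0.723475) = 0.571333;  |Δ| = 0.010349
p(0.571333) = 0.001321
u4 = 0.571333 − 0.001321·(0.010349)/(-0.020764) = 0.571992;  |Δ| = 0.000658
p(0.571992) = -0.000003
u5 = 0.571992 − (-0.000003)·(0.000658)/(-0.001324) = 0.571990;  |Δ| = 0.000002
|u5 − u4| = 0.000002 < 10^{-4}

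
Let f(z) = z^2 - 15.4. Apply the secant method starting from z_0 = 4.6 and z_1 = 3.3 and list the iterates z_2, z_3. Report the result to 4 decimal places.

3.8709, 3.9289

f(4.6) = 5.760000, f(3.3) = -4.510000
z_2 = 3.300000 − (-4.510000)·(3.300000 − 4.600000) / (-4.510000 − 5.760000) = 3.300000 − (5.863000)/(-10.270000) = 3.870886
f(3.870886) = -0.416241
z_3 = 3.870886 − (-0.416241)·(3.870886 − 3.300000) / (-0.416241 − (-4.510000)) = 3.870886 − (-0.237626)/(4.093759) = 3.928932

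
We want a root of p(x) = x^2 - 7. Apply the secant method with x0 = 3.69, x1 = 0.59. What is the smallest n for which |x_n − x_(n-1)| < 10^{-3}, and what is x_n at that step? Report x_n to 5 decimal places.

p(3.69) = 6.6161000, p(0.59) = -6.6519000
x2 = 0.5900000 − (-6.6519000)·(-3.1000000)/(-13.2680000) = 2.1441822;  |Δ| = 1.5541822
p(2.1441822) = -2.4024825
x3 = 2.1441822 − (-2.4024825)·(1.5541822)/(4.2494175) = 3.0228664;  |Δ| = 0.8786841
p(3.0228664) = 2.1377210
x4 = 3.0228664 − 2.1377210·(0.8786841)/(4.5402035) = 2.6091445;  |Δ| = 0.4137219
p(2.6091445) = -0.1923651
x5 = 2.6091445 − (-0.1923651)·(-0.4137219)/(-2.3300861) = 2.6433001;  |Δ| = 0.0341557
p(2.6433001) = -0.0129643
x6 = 2.6433001 − (-0.0129643)·(0.0341557)/(0.1794007) = 2.6457684;  |Δ| = 0.0024682
p(2.6457684) = 0.0000904
x7 = 2.6457684 − 0.0000904·(0.0024682)/(0.0130547) = 2.6457513;  |Δ| = 0.0000171
|x7 − x6| = 0.0000171 < 10^{-3}

n = 7, x_n = 2.64575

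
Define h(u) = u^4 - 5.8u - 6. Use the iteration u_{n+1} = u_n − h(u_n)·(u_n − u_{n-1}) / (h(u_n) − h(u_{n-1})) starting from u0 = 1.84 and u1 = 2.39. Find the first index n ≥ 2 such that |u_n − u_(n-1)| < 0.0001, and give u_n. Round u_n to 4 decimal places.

h(1.84) = -5.209713, h(2.39) = 12.766086
u2 = 2.390000 − 12.766086·(0.550000)/(17.975799) = 1.999400;  |Δ| = 0.390600
h(1.999400) = -1.615712
u3 = 1.999400 − (-1.615712)·(-0.390600)/(-14.381798) = 2.043282;  |Δ| = 0.043882
h(2.043282) = -0.420410
u4 = 2.043282 − (-0.420410)·(0.043882)/(1.195302) = 2.058716;  |Δ| = 0.015434
h(2.058716) = 0.022721
u5 = 2.058716 − 0.022721·(0.015434)/(0.443131) = 2.057924;  |Δ| = 0.000791
h(2.057924) = -0.000293
u6 = 2.057924 − (-0.000293)·(-0.000791)/(-0.023014) = 2.057934;  |Δ| = 0.000010
|u6 − u5| = 0.000010 < 0.0001

n = 6, u_n = 2.0579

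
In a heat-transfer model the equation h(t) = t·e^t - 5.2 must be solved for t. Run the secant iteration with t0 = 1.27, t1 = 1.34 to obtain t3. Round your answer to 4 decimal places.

1.3492

h(1.27) = -0.677717, h(1.34) = -0.082482
t2 = 1.340000 − (-0.082482)·(1.340000 − 1.270000) / (-0.082482 − (-0.677717)) = 1.340000 − (-0.005774)/(0.595236) = 1.349700
h(1.349700) = 0.004805
t3 = 1.349700 − 0.004805·(1.349700 − 1.340000) / (0.004805 − (-0.082482)) = 1.349700 − (0.000047)/(0.087286) = 1.349166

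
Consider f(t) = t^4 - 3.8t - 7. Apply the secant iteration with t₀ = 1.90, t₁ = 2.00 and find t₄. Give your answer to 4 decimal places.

f(1.90) = -1.187900, f(2.00) = 1.400000
t₂ = 2.000000 − 1.400000·(2.000000 − 1.900000) / (1.400000 − (-1.187900)) = 2.000000 − (0.140000)/(2.587900) = 1.945902
f(1.945902) = -0.056581
t₃ = 1.945902 − (-0.056581)·(1.945902 − 2.000000) / (-0.056581 − 1.400000) = 1.945902 − (0.003061)/(-1.456581) = 1.948004
f(1.948004) = -0.002531
t₄ = 1.948004 − (-0.002531)·(1.948004 − 1.945902) / (-0.002531 − (-0.056581)) = 1.948004 − (-0.000005)/(0.054051) = 1.948102

1.9481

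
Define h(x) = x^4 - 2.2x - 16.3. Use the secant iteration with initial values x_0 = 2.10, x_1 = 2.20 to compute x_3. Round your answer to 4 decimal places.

2.1409

h(2.10) = -1.471900, h(2.20) = 2.285600
x_2 = 2.200000 − 2.285600·(2.200000 − 2.100000) / (2.285600 − (-1.471900)) = 2.200000 − (0.228560)/(3.757500) = 2.139172
h(2.139172) = -0.065870
x_3 = 2.139172 − (-0.065870)·(2.139172 − 2.200000) / (-0.065870 − 2.285600) = 2.139172 − (0.004007)/(-2.351470) = 2.140876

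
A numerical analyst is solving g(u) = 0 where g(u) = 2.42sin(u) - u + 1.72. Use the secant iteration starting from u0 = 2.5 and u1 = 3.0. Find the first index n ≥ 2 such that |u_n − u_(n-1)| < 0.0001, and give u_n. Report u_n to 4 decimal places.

n = 5, u_n = 2.7170

g(2.5) = 0.668303, g(3.0) = -0.938490
u2 = 3.000000 − (-0.938490)·(0.500000)/(-1.606792) = 2.707962;  |Δ| = 0.292038
g(2.707962) = 0.028846
u3 = 2.707962 − 0.028846·(-0.292038)/(0.967335) = 2.716670;  |Δ| = 0.008709
g(2.716670) = 0.000975
u4 = 2.716670 − 0.000975·(0.008709)/(-0.027871) = 2.716975;  |Δ| = 0.000305
g(2.716975) = -0.000001
u5 = 2.716975 − (-0.000001)·(0.000305)/(-0.000976) = 2.716974;  |Δ| = 0.000000
|u5 − u4| = 0.000000 < 0.0001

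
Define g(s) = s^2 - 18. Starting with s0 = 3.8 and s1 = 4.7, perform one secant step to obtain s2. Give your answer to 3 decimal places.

4.219

g(3.8) = -3.56000, g(4.7) = 4.09000
s2 = 4.70000 − 4.09000·(4.70000 − 3.80000) / (4.09000 − (-3.56000)) = 4.70000 − (3.68100)/(7.65000) = 4.21882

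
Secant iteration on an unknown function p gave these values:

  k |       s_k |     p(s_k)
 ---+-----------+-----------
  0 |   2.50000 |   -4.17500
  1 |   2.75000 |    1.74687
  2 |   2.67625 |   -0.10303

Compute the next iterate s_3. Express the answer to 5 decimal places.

s_3 = 2.67625 − (-0.10303)·(2.67625 − 2.75000) / (-0.10303 − 1.74687)
   = 2.67625 − (0.0075985)/(-1.8499000) = 2.6803575

2.68036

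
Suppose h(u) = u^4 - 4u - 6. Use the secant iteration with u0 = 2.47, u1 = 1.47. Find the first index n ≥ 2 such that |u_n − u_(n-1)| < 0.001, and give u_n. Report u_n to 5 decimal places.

n = 7, u_n = 1.92371

h(2.47) = 21.3409808, h(1.47) = -7.2105112
u2 = 1.4700000 − (-7.2105112)·(-1.0000000)/(-28.5514920) = 1.7225441;  |Δ| = 0.2525441
h(1.7225441) = -4.0861486
u3 = 1.7225441 − (-4.0861486)·(0.2525441)/(3.1243626) = 2.0528300;  |Δ| = 0.3302858
h(2.0528300) = 3.5474104
u4 = 2.0528300 − 3.5474104·(0.3302858)/(7.6335589) = 1.8993420;  |Δ| = 0.1534880
h(1.8993420) = -0.5833117
u5 = 1.8993420 − (-0.5833117)·(-0.1534880)/(-4.1307220) = 1.9210165;  |Δ| = 0.0216745
h(1.9210165) = -0.0657197
u6 = 1.9210165 − (-0.0657197)·(0.0216745)/(0.5175920) = 1.9237685;  |Δ| = 0.0027521
h(1.9237685) = 0.0014787
u7 = 1.9237685 − 0.0014787·(0.0027521)/(0.0671984) = 1.9237080;  |Δ| = 0.0000606
|u7 − u6| = 0.0000606 < 0.001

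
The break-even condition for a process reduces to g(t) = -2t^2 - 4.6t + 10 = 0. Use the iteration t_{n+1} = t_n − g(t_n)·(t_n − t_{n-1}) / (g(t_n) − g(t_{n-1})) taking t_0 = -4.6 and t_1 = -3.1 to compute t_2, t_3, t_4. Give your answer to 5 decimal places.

g(-4.6) = -11.1600000, g(-3.1) = 5.0400000
t_2 = -3.1000000 − 5.0400000·(-3.1000000 − (-4.6000000)) / (5.0400000 − (-11.1600000)) = -3.1000000 − (7.5600000)/(16.2000000) = -3.5666667
g(-3.5666667) = 0.9644444
t_3 = -3.5666667 − 0.9644444·(-3.5666667 − (-3.1000000)) / (0.9644444 − 5.0400000) = -3.5666667 − (-0.4500741)/(-4.0755556) = -3.6770992
g(-3.6770992) = -0.1274611
t_4 = -3.6770992 − (-0.1274611)·(-3.6770992 − (-3.5666667)) / (-0.1274611 − 0.9644444) = -3.6770992 − (0.0140759)/(-1.0919055) = -3.6642081

-3.56667, -3.67710, -3.66421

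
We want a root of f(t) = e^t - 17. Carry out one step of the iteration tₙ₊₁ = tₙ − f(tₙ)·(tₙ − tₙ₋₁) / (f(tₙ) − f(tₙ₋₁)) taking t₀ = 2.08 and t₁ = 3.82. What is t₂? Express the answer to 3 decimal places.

f(2.08) = -8.99553, f(3.82) = 28.60421
t₂ = 3.82000 − 28.60421·(3.82000 − 2.08000) / (28.60421 − (-8.99553)) = 3.82000 − (49.77132)/(37.59974) = 2.49629

2.496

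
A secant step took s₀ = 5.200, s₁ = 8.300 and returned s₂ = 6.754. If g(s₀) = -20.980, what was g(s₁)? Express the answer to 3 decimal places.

The secant line through (5.200, -20.980) and (8.300, g(s₁)) crosses zero at s₂ = 6.754.
So (5.200, -20.980), (8.300, g(s₁)), (6.754, 0) are collinear:
g(s₁) = -20.980 · (8.300 − 6.754) / (5.200 − 6.754) = -20.980 · (1.54600)/(-1.55400) = 20.87199

20.872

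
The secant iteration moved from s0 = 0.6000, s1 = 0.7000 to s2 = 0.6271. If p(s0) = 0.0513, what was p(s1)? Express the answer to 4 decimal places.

-0.1380

The secant line through (0.6000, 0.0513) and (0.7000, p(s1)) crosses zero at s2 = 0.6271.
So (0.6000, 0.0513), (0.7000, p(s1)), (0.6271, 0) are collinear:
p(s1) = 0.0513 · (0.7000 − 0.6271) / (0.6000 − 0.6271) = 0.0513 · (0.072900)/(-0.027100) = -0.137999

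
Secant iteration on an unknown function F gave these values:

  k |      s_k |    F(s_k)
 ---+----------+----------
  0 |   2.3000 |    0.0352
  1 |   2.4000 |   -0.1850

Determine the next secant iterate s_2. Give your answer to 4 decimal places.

s_2 = 2.4000 − (-0.1850)·(2.4000 − 2.3000) / (-0.1850 − 0.0352)
   = 2.4000 − (-0.018500)/(-0.220200) = 2.315985

2.3160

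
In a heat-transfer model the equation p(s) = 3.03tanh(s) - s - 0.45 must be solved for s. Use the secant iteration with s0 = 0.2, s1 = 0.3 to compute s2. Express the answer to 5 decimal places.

0.22814

p(0.2) = -0.0519528, p(0.3) = 0.1326772
s2 = 0.3000000 − 0.1326772·(0.3000000 − 0.2000000) / (0.1326772 − (-0.0519528)) = 0.3000000 − (0.0132677)/(0.1846300) = 0.2281389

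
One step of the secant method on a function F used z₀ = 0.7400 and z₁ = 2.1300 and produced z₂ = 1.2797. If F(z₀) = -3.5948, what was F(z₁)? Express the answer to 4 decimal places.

5.6636

The secant line through (0.7400, -3.5948) and (2.1300, F(z₁)) crosses zero at z₂ = 1.2797.
So (0.7400, -3.5948), (2.1300, F(z₁)), (1.2797, 0) are collinear:
F(z₁) = -3.5948 · (2.1300 − 1.2797) / (0.7400 − 1.2797) = -3.5948 · (0.850300)/(-0.539700) = 5.663625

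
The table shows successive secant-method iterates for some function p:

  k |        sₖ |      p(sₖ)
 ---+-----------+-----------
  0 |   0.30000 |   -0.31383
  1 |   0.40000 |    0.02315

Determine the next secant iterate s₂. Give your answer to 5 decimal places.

s₂ = 0.40000 − 0.02315·(0.40000 − 0.30000) / (0.02315 − (-0.31383))
   = 0.40000 − (0.0023150)/(0.3369800) = 0.3931302

0.39313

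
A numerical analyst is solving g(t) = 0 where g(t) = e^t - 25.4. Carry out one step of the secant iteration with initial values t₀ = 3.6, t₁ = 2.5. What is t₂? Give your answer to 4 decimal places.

g(3.6) = 11.198234, g(2.5) = -13.217506
t₂ = 2.500000 − (-13.217506)·(2.500000 − 3.600000) / (-13.217506 − 11.198234) = 2.500000 − (14.539257)/(-24.415740) = 3.095487

3.0955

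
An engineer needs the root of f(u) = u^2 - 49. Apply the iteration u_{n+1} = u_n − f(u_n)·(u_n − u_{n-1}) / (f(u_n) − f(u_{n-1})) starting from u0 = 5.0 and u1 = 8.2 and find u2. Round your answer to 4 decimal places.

f(5.0) = -24.000000, f(8.2) = 18.240000
u2 = 8.200000 − 18.240000·(8.200000 − 5.000000) / (18.240000 − (-24.000000)) = 8.200000 − (58.368000)/(42.240000) = 6.818182

6.8182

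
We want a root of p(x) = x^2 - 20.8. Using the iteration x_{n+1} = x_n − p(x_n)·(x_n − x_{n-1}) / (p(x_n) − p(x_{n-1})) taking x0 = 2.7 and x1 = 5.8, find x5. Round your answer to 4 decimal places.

p(2.7) = -13.510000, p(5.8) = 12.840000
x2 = 5.800000 − 12.840000·(5.800000 − 2.700000) / (12.840000 − (-13.510000)) = 5.800000 − (39.804000)/(26.350000) = 4.289412
p(4.289412) = -2.400947
x3 = 4.289412 − (-2.400947)·(4.289412 − 5.800000) / (-2.400947 − 12.840000) = 4.289412 − (3.626842)/(-15.240947) = 4.527379
p(4.527379) = -0.302842
x4 = 4.527379 − (-0.302842)·(4.527379 − 4.289412) / (-0.302842 − (-2.400947)) = 4.527379 − (-0.072066)/(2.098105) = 4.561727
p(4.561727) = 0.009354
x5 = 4.561727 − 0.009354·(4.561727 − 4.527379) / (0.009354 − (-0.302842)) = 4.561727 − (0.000321)/(0.312195) = 4.560698

4.5607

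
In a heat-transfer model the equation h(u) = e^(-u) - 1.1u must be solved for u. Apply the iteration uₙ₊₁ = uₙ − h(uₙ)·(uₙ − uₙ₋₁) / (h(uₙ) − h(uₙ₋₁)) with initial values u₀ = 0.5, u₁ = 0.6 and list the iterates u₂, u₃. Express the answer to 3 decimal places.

h(0.5) = 0.05653, h(0.6) = -0.11119
u₂ = 0.60000 − (-0.11119)·(0.60000 − 0.50000) / (-0.11119 − 0.05653) = 0.60000 − (-0.01112)/(-0.16772) = 0.53371
h(0.53371) = -0.00065
u₃ = 0.53371 − (-0.00065)·(0.53371 − 0.60000) / (-0.00065 − (-0.11119)) = 0.53371 − (0.00004)/(0.11054) = 0.53332

0.534, 0.533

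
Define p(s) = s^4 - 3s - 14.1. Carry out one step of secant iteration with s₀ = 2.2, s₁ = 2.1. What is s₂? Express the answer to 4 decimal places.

p(2.2) = 2.725600, p(2.1) = -0.951900
s₂ = 2.100000 − (-0.951900)·(2.100000 − 2.200000) / (-0.951900 − 2.725600) = 2.100000 − (0.095190)/(-3.677500) = 2.125884

2.1259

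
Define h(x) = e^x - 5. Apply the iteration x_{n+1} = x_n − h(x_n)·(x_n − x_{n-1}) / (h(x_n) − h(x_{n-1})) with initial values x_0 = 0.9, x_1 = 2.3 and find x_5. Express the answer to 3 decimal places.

h(0.9) = -2.54040, h(2.3) = 4.97418
x_2 = 2.30000 − 4.97418·(2.30000 − 0.90000) / (4.97418 − (-2.54040)) = 2.30000 − (6.96386)/(7.51458) = 1.37329
h(1.37329) = -1.05169
x_3 = 1.37329 − (-1.05169)·(1.37329 − 2.30000) / (-1.05169 − 4.97418) = 1.37329 − (0.97462)/(-6.02587) = 1.53503
h(1.53503) = -0.35855
x_4 = 1.53503 − (-0.35855)·(1.53503 − 1.37329) / (-0.35855 − (-1.05169)) = 1.53503 − (-0.05799)/(0.69314) = 1.61869
h(1.61869) = 0.04649
x_5 = 1.61869 − 0.04649·(1.61869 − 1.53503) / (0.04649 − (-0.35855)) = 1.61869 − (0.00389)/(0.40504) = 1.60909

1.609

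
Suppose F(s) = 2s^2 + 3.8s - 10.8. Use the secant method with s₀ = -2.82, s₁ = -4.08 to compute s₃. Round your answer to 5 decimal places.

F(-2.82) = -5.6112000, F(-4.08) = 6.9888000
s₂ = -4.0800000 − 6.9888000·(-4.0800000 − (-2.8200000)) / (6.9888000 − (-5.6112000)) = -4.0800000 − (-8.8058880)/(12.6000000) = -3.3811200
F(-3.3811200) = -0.7843111
s₃ = -3.3811200 − (-0.7843111)·(-3.3811200 − (-4.0800000)) / (-0.7843111 − 6.9888000) = -3.3811200 − (-0.5481393)/(-7.7731111) = -3.4516374

-3.45164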